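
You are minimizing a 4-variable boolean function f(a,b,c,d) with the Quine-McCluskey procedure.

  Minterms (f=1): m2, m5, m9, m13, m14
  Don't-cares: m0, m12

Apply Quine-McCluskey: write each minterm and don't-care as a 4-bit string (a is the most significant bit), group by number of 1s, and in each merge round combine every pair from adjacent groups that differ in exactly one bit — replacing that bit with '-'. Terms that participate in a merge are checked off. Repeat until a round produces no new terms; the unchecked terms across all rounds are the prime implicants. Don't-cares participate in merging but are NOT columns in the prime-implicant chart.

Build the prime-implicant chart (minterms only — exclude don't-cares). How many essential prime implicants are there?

4

Round 0: 0000✓ 0010✓ 0101✓ 1001✓ 1100✓ 1101✓ 1110✓
Round 1: -101 00-0 1-01 11-0 110-
PIs = {-101, 00-0, 1-01, 11-0, 110-}
Coverage chart:
  m2: 00-0 ←essential
  m5: -101 ←essential
  m9: 1-01 ←essential
  m13: -101,1-01,110-
  m14: 11-0 ←essential
Essential: -101, 00-0, 1-01, 11-0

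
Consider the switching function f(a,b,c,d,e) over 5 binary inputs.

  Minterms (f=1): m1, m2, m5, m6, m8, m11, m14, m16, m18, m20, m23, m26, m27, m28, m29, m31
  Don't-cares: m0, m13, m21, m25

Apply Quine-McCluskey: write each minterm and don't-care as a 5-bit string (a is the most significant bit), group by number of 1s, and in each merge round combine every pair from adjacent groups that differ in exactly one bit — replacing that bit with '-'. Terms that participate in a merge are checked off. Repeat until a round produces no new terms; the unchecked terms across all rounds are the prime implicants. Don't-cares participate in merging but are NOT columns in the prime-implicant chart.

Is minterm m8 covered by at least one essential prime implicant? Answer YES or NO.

YES

Round 0: 00000✓ 00001✓ 00010✓ 00101✓ 00110✓ 01000✓ 01011✓ 01101✓ 01110✓ 10000✓ 10010✓ 10100✓ 10101✓ 10111✓ 11001✓ 11010✓ 11011✓ 11100✓ 11101✓ 11111✓
Round 1: -0000✓ -0010✓ -0101✓ -1011 -1101✓ 0-000 0-101✓ 0-110 00-01 00-10 000-0✓ 0000- 1-010 1-100✓ 1-101✓ 1-111✓ 10-00 100-0✓ 101-1✓ 1010-✓ 11-01✓ 11-11✓ 110-1✓ 1101- 111-1✓ 1110-✓
Round 2: --101 -00-0 1-1-1 1-10- 11--1
PIs = {--101, -00-0, -1011, 0-000, 0-110, 00-01, 00-10, 0000-, 1-010, 1-1-1, 1-10-, 10-00, 11--1, 1101-}
Coverage chart:
  m1: 00-01,0000-
  m2: -00-0,00-10
  m5: --101,00-01
  m6: 0-110,00-10
  m8: 0-000 ←essential
  m11: -1011 ←essential
  m14: 0-110 ←essential
  m16: -00-0,10-00
  m18: -00-0,1-010
  m20: 1-10-,10-00
  m23: 1-1-1 ←essential
  m26: 1-010,1101-
  m27: -1011,11--1,1101-
  m28: 1-10- ←essential
  m29: --101,1-1-1,1-10-,11--1
  m31: 1-1-1,11--1
Essential: -1011, 0-000, 0-110, 1-1-1, 1-10-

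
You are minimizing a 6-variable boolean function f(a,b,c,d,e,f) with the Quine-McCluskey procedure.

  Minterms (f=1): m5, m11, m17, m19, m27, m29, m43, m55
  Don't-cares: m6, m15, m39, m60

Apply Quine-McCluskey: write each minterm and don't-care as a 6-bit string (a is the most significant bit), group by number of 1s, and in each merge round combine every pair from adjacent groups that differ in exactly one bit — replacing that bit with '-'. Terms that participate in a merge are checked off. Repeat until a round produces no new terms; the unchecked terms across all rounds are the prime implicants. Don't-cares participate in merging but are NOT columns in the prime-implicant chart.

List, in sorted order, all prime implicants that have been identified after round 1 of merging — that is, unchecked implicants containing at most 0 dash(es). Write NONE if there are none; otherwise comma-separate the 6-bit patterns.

[col 0] 000101, 000110, 001011*, 001111*, 010001*, 010011*, 011011*, 011101, 100111*, 101011*, 110111*, 111100
[col 1] -01011, 0-1011, 001-11, 01-011, 0100-1, 1-0111
Prime implicants: -01011, 0-1011, 000101, 000110, 001-11, 01-011, 0100-1, 011101, 1-0111, 111100

000101, 000110, 011101, 111100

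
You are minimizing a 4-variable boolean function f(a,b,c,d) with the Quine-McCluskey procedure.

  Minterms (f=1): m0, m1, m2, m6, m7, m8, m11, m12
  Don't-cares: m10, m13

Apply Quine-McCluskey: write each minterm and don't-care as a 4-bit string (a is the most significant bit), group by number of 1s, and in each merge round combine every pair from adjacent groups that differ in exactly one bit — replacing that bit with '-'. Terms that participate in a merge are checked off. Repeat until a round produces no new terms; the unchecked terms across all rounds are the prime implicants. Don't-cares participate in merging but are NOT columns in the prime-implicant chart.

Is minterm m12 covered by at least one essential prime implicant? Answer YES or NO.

Round 0: 0000✓ 0001✓ 0010✓ 0110✓ 0111✓ 1000✓ 1010✓ 1011✓ 1100✓ 1101✓
Round 1: -000✓ -010✓ 0-10 00-0✓ 000- 011- 1-00 10-0✓ 101- 110-
Round 2: -0-0
PIs = {-0-0, 0-10, 000-, 011-, 1-00, 101-, 110-}
Coverage chart:
  m0: -0-0,000-
  m1: 000- ←essential
  m2: -0-0,0-10
  m6: 0-10,011-
  m7: 011- ←essential
  m8: -0-0,1-00
  m11: 101- ←essential
  m12: 1-00,110-
Essential: 000-, 011-, 101-

NO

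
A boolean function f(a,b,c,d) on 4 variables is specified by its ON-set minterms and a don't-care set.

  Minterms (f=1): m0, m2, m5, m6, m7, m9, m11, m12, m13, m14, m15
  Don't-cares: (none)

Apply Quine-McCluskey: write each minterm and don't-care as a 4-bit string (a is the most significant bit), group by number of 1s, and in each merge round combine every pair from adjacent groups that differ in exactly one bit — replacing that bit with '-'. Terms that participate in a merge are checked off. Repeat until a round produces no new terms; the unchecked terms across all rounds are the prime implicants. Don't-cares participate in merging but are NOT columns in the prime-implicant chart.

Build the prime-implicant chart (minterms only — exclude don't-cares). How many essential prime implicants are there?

4

[col 0] 0000*, 0010*, 0101*, 0110*, 0111*, 1001*, 1011*, 1100*, 1101*, 1110*, 1111*
[col 1] -101*, -110*, -111*, 0-10, 00-0, 01-1*, 011-*, 1-01*, 1-11*, 10-1*, 11-0*, 11-1*, 110-*, 111-*
[col 2] -1-1, -11-, 1--1, 11--
Prime implicants: -1-1, -11-, 0-10, 00-0, 1--1, 11--
PI chart (minterm → PIs covering it):
  0 | 00-0  (sole → essential)
  2 | 0-10,00-0
  5 | -1-1  (sole → essential)
  6 | -11-,0-10
  7 | -1-1,-11-
  9 | 1--1  (sole → essential)
  11 | 1--1  (sole → essential)
  12 | 11--  (sole → essential)
  13 | -1-1,1--1,11--
  14 | -11-,11--
  15 | -1-1,-11-,1--1,11--
Essential prime implicants: -1-1, 00-0, 1--1, 11--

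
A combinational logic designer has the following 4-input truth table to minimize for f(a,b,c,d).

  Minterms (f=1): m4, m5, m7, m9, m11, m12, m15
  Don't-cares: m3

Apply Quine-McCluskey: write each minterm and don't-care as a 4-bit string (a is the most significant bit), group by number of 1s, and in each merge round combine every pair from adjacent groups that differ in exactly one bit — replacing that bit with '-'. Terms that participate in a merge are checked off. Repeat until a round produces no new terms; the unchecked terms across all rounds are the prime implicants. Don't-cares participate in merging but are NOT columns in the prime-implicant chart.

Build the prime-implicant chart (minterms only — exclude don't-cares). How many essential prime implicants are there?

Round 0: 0011✓ 0100✓ 0101✓ 0111✓ 1001✓ 1011✓ 1100✓ 1111✓
Round 1: -011✓ -100 -111✓ 0-11✓ 01-1 010- 1-11✓ 10-1
Round 2: --11
PIs = {--11, -100, 01-1, 010-, 10-1}
Coverage chart:
  m4: -100,010-
  m5: 01-1,010-
  m7: --11,01-1
  m9: 10-1 ←essential
  m11: --11,10-1
  m12: -100 ←essential
  m15: --11 ←essential
Essential: --11, -100, 10-1

3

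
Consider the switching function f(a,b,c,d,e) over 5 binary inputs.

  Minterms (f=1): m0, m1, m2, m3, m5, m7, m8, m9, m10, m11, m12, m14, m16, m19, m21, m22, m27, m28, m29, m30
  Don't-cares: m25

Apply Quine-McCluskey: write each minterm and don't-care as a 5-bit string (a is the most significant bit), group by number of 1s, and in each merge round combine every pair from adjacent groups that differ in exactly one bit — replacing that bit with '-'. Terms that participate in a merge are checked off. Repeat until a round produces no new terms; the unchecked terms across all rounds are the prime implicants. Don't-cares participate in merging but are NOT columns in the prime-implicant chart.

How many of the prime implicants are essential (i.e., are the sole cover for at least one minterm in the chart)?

5

[col 0] 00000*, 00001*, 00010*, 00011*, 00101*, 00111*, 01000*, 01001*, 01010*, 01011*, 01100*, 01110*, 10000*, 10011*, 10101*, 10110*, 11001*, 11011*, 11100*, 11101*, 11110*
[col 1] -0000, -0011*, -0101, -1001*, -1011*, -1100*, -1110*, 0-000*, 0-001*, 0-010*, 0-011*, 00-01*, 00-11*, 000-0*, 000-1*, 0000-*, 0001-*, 001-1*, 01-00*, 01-10*, 010-0*, 010-1*, 0100-*, 0101-*, 011-0*, 1-011*, 1-101, 1-110, 11-01, 110-1*, 111-0*, 1110-
[col 2] --011, -10-1, -11-0, 0-0-0*, 0-0-1*, 0-00-*, 0-01-*, 00--1, 000--*, 01--0, 010--*
[col 3] 0-0--
Prime implicants: --011, -0000, -0101, -10-1, -11-0, 0-0--, 00--1, 01--0, 1-101, 1-110, 11-01, 1110-
PI chart (minterm → PIs covering it):
  0 | -0000,0-0--
  1 | 0-0--,00--1
  2 | 0-0--  (sole → essential)
  3 | --011,0-0--,00--1
  5 | -0101,00--1
  7 | 00--1  (sole → essential)
  8 | 0-0--,01--0
  9 | -10-1,0-0--
  10 | 0-0--,01--0
  11 | --011,-10-1,0-0--
  12 | -11-0,01--0
  14 | -11-0,01--0
  16 | -0000  (sole → essential)
  19 | --011  (sole → essential)
  21 | -0101,1-101
  22 | 1-110  (sole → essential)
  27 | --011,-10-1
  28 | -11-0,1110-
  29 | 1-101,11-01,1110-
  30 | -11-0,1-110
Essential prime implicants: --011, -0000, 0-0--, 00--1, 1-110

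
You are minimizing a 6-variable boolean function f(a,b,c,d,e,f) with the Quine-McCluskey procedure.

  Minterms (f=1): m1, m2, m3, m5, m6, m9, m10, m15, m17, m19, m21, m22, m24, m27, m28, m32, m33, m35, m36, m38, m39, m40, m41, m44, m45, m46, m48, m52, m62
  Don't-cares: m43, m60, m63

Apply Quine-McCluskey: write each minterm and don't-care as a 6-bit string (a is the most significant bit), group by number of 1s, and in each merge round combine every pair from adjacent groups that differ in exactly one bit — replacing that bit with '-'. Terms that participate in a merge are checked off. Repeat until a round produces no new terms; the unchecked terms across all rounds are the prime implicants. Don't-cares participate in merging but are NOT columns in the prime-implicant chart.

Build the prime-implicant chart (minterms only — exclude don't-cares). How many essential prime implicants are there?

9

Round 0: 000001✓ 000010✓ 000011✓ 000101✓ 000110✓ 001001✓ 001010✓ 001111 010001✓ 010011✓ 010101✓ 010110✓ 011000✓ 011011✓ 011100✓ 100000✓ 100001✓ 100011✓ 100100✓ 100110✓ 100111✓ 101000✓ 101001✓ 101011✓ 101100✓ 101101✓ 101110✓ 110000✓ 110100✓ 111100✓ 111110✓ 111111✓
Round 1: -00001✓ -00011✓ -00110 -01001✓ -11100 0-0001✓ 0-0011✓ 0-0101✓ 0-0110 00-001✓ 00-010 000-01✓ 000-10 0000-1✓ 00001- 01-011 010-01✓ 0100-1✓ 011-00 1-0000✓ 1-0100✓ 1-1100✓ 1-1110✓ 10-000✓ 10-001✓ 10-011✓ 10-100✓ 10-110✓ 100-00✓ 100-11 1000-1✓ 10000-✓ 1001-0✓ 10011- 101-00✓ 101-01✓ 1010-1✓ 10100-✓ 1011-0✓ 10110-✓ 11-100✓ 110-00✓ 1111-0✓ 11111-
Round 2: -0-001 -000-1 0-0-01 0-00-1 1--100 1-0-00 1-11-0 10--00 10-0-1 10-00- 10-1-0 101-0-
PIs = {-0-001, -000-1, -00110, -11100, 0-0-01, 0-00-1, 0-0110, 00-010, 000-10, 00001-, 001111, 01-011, 011-00, 1--100, 1-0-00, 1-11-0, 10--00, 10-0-1, 10-00-, 10-1-0, 100-11, 10011-, 101-0-, 11111-}
Coverage chart:
  m1: -0-001,-000-1,0-0-01,0-00-1
  m2: 00-010,000-10,00001-
  m3: -000-1,0-00-1,00001-
  m5: 0-0-01 ←essential
  m6: -00110,0-0110,000-10
  m9: -0-001 ←essential
  m10: 00-010 ←essential
  m15: 001111 ←essential
  m17: 0-0-01,0-00-1
  m19: 0-00-1,01-011
  m21: 0-0-01 ←essential
  m22: 0-0110 ←essential
  m24: 011-00 ←essential
  m27: 01-011 ←essential
  m28: -11100,011-00
  m32: 1-0-00,10--00,10-00-
  m33: -0-001,-000-1,10-0-1,10-00-
  m35: -000-1,10-0-1,100-11
  m36: 1--100,1-0-00,10--00,10-1-0
  m38: -00110,10-1-0,10011-
  m39: 100-11,10011-
  m40: 10--00,10-00-,101-0-
  m41: -0-001,10-0-1,10-00-,101-0-
  m44: 1--100,1-11-0,10--00,10-1-0,101-0-
  m45: 101-0- ←essential
  m46: 1-11-0,10-1-0
  m48: 1-0-00 ←essential
  m52: 1--100,1-0-00
  m62: 1-11-0,11111-
Essential: -0-001, 0-0-01, 0-0110, 00-010, 001111, 01-011, 011-00, 1-0-00, 101-0-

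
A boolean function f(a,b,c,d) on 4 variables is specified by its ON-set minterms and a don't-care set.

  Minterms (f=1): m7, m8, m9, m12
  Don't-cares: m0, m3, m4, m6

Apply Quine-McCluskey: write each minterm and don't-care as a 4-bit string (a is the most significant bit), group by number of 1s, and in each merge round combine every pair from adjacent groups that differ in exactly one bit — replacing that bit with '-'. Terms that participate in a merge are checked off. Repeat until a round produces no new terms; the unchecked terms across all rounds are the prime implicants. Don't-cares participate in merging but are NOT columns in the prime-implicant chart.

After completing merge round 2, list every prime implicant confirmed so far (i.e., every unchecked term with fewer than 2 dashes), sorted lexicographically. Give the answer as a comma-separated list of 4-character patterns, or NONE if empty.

0-11, 01-0, 011-, 100-

size-2^0 implicants → 0000(✓)  0011(✓)  0100(✓)  0110(✓)  0111(✓)  1000(✓)  1001(✓)  1100(✓)
size-2^1 implicants → -000(✓)  -100(✓)  0-00(✓)  0-11  01-0  011-  1-00(✓)  100-
size-2^2 implicants → --00
Unchecked terms (primes): --00, 0-11, 01-0, 011-, 100-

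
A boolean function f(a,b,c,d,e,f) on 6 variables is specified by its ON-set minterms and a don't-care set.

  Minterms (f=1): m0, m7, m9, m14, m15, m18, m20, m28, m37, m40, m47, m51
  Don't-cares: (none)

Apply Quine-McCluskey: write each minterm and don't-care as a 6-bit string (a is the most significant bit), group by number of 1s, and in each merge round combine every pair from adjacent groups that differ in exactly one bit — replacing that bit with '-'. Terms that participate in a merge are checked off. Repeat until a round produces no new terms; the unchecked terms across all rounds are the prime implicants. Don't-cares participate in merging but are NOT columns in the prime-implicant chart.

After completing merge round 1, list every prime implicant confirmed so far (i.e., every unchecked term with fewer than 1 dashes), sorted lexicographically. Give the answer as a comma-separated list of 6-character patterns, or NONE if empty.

000000, 001001, 010010, 100101, 101000, 110011

size-2^0 implicants → 000000  000111(✓)  001001  001110(✓)  001111(✓)  010010  010100(✓)  011100(✓)  100101  101000  101111(✓)  110011
size-2^1 implicants → -01111  00-111  00111-  01-100
Unchecked terms (primes): -01111, 00-111, 000000, 001001, 00111-, 01-100, 010010, 100101, 101000, 110011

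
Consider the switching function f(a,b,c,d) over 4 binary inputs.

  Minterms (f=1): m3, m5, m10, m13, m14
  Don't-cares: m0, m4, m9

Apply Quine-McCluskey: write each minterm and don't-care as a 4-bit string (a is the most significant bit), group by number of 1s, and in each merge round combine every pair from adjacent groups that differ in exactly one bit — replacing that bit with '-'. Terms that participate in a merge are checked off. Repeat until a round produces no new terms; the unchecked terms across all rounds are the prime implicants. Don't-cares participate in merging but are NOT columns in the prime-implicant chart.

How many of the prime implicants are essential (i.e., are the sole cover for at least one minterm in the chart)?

Round 0: 0000✓ 0011 0100✓ 0101✓ 1001✓ 1010✓ 1101✓ 1110✓
Round 1: -101 0-00 010- 1-01 1-10
PIs = {-101, 0-00, 0011, 010-, 1-01, 1-10}
Coverage chart:
  m3: 0011 ←essential
  m5: -101,010-
  m10: 1-10 ←essential
  m13: -101,1-01
  m14: 1-10 ←essential
Essential: 0011, 1-10

2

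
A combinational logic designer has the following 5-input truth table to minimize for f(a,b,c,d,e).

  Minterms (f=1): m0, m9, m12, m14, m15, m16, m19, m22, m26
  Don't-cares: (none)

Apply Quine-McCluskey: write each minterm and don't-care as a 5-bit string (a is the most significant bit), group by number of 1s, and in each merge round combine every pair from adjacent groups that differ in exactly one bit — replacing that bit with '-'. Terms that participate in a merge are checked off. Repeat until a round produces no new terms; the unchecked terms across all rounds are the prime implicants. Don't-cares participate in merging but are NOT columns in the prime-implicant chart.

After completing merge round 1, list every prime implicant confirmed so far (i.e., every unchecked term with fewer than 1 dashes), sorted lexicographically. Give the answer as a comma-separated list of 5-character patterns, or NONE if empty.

size-2^0 implicants → 00000(✓)  01001  01100(✓)  01110(✓)  01111(✓)  10000(✓)  10011  10110  11010
size-2^1 implicants → -0000  011-0  0111-
Unchecked terms (primes): -0000, 01001, 011-0, 0111-, 10011, 10110, 11010

01001, 10011, 10110, 11010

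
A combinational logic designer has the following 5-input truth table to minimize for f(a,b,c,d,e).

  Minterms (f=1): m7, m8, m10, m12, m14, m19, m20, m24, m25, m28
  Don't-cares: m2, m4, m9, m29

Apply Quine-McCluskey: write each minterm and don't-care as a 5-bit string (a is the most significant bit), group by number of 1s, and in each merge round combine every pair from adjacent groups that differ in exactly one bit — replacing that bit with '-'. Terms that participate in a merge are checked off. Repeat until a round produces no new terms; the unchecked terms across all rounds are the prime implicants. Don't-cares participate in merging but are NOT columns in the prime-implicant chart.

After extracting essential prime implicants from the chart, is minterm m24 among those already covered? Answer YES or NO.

NO

[col 0] 00010*, 00100*, 00111, 01000*, 01001*, 01010*, 01100*, 01110*, 10011, 10100*, 11000*, 11001*, 11100*, 11101*
[col 1] -0100*, -1000*, -1001*, -1100*, 0-010, 0-100*, 01-00*, 01-10*, 010-0*, 0100-*, 011-0*, 1-100*, 11-00*, 11-01*, 1100-*, 1110-*
[col 2] --100, -1-00, -100-, 01--0, 11-0-
Prime implicants: --100, -1-00, -100-, 0-010, 00111, 01--0, 10011, 11-0-
PI chart (minterm → PIs covering it):
  7 | 00111  (sole → essential)
  8 | -1-00,-100-,01--0
  10 | 0-010,01--0
  12 | --100,-1-00,01--0
  14 | 01--0  (sole → essential)
  19 | 10011  (sole → essential)
  20 | --100  (sole → essential)
  24 | -1-00,-100-,11-0-
  25 | -100-,11-0-
  28 | --100,-1-00,11-0-
Essential prime implicants: --100, 00111, 01--0, 10011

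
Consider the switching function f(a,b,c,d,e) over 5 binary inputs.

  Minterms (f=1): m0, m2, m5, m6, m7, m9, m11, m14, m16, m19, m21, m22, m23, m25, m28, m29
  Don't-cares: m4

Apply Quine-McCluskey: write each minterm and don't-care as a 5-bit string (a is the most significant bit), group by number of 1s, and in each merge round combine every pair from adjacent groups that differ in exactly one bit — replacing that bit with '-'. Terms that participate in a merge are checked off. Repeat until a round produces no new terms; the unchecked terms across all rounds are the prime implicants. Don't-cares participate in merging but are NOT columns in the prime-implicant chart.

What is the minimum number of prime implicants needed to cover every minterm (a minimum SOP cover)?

size-2^0 implicants → 00000(✓)  00010(✓)  00100(✓)  00101(✓)  00110(✓)  00111(✓)  01001(✓)  01011(✓)  01110(✓)  10000(✓)  10011(✓)  10101(✓)  10110(✓)  10111(✓)  11001(✓)  11100(✓)  11101(✓)
size-2^1 implicants → -0000  -0101(✓)  -0110(✓)  -0111(✓)  -1001  0-110  00-00(✓)  00-10(✓)  000-0(✓)  001-0(✓)  001-1(✓)  0010-(✓)  0011-(✓)  010-1  1-101  10-11  101-1(✓)  1011-(✓)  11-01  1110-
size-2^2 implicants → -01-1  -011-  00--0  001--
Unchecked terms (primes): -0000, -01-1, -011-, -1001, 0-110, 00--0, 001--, 010-1, 1-101, 10-11, 11-01, 1110-
Minterm coverage:
  m0 ⊆ -0000,00--0
  m2 ⊆ 00--0 [E]
  m5 ⊆ -01-1,001--
  m6 ⊆ -011-,0-110,00--0,001--
  m7 ⊆ -01-1,-011-,001--
  m9 ⊆ -1001,010-1
  m11 ⊆ 010-1 [E]
  m14 ⊆ 0-110 [E]
  m16 ⊆ -0000 [E]
  m19 ⊆ 10-11 [E]
  m21 ⊆ -01-1,1-101
  m22 ⊆ -011- [E]
  m23 ⊆ -01-1,-011-,10-11
  m25 ⊆ -1001,11-01
  m28 ⊆ 1110- [E]
  m29 ⊆ 1-101,11-01,1110-
E = {-0000, -011-, 0-110, 00--0, 010-1, 10-11, 1110-}
Petrick residual → -01-1, -1001
Cover = b'c'd'e' + b'ce + b'cd + bc'd'e + a'cde' + a'b'e' + a'bc'e + ab'de + abcd'  |cover|=9

9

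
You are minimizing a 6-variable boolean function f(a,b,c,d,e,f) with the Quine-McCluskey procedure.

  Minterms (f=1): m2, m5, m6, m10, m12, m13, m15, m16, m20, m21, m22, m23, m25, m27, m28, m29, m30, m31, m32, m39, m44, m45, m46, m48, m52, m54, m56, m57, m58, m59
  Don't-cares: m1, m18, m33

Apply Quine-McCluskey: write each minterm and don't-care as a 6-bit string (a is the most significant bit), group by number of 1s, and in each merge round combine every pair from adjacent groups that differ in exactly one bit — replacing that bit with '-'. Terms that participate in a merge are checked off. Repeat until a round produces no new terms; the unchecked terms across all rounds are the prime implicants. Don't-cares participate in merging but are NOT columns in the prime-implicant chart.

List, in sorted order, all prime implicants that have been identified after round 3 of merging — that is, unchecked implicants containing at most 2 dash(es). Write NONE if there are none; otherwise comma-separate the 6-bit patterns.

-00001, -0110-, -10-00, -101-0, -110-1, 0--101, 0-0-10, 0-11-1, 0-110-, 00-010, 000-01, 010--0, 011--1, 1-0000, 10000-, 100111, 1011-0, 11-000, 1110--

[col 0] 000001*, 000010*, 000101*, 000110*, 001010*, 001100*, 001101*, 001111*, 010000*, 010010*, 010100*, 010101*, 010110*, 010111*, 011001*, 011011*, 011100*, 011101*, 011110*, 011111*, 100000*, 100001*, 100111, 101100*, 101101*, 101110*, 110000*, 110100*, 110110*, 111000*, 111001*, 111010*, 111011*
[col 1] -00001, -01100*, -01101*, -10000*, -10100*, -10110*, -11001*, -11011*, 0-0010*, 0-0101*, 0-0110*, 0-1100*, 0-1101*, 0-1111*, 00-010, 00-101*, 000-01, 000-10*, 0011-1*, 00110-*, 01-100*, 01-101*, 01-110*, 01-111*, 010-00*, 010-10*, 0100-0*, 0101-0*, 0101-1*, 01010-*, 01011-*, 011-01*, 011-11*, 0110-1*, 0111-0*, 0111-1*, 01110-*, 01111-*, 1-0000, 10000-, 1011-0, 10110-*, 11-000, 110-00*, 1101-0*, 1110-0*, 1110-1*, 11100-*, 11101-*
[col 2] -0110-, -10-00, -101-0, -110-1, 0--101, 0-0-10, 0-11-1, 0-110-, 01-1-0*, 01-1-1*, 01-10-*, 01-11-*, 010--0, 0101--*, 011--1, 0111--*, 1110--
[col 3] 01-1--
Prime implicants: -00001, -0110-, -10-00, -101-0, -110-1, 0--101, 0-0-10, 0-11-1, 0-110-, 00-010, 000-01, 01-1--, 010--0, 011--1, 1-0000, 10000-, 100111, 1011-0, 11-000, 1110--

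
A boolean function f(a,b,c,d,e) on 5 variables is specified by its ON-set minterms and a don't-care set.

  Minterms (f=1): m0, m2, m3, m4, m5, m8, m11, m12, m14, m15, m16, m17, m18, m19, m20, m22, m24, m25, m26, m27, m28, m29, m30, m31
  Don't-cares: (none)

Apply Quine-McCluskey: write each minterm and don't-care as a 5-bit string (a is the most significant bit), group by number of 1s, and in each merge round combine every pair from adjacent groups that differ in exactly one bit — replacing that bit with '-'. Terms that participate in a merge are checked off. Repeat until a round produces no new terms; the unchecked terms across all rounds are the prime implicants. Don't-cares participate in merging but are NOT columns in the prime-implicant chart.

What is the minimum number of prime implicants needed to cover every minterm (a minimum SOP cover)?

Round 0: 00000✓ 00010✓ 00011✓ 00100✓ 00101✓ 01000✓ 01011✓ 01100✓ 01110✓ 01111✓ 10000✓ 10001✓ 10010✓ 10011✓ 10100✓ 10110✓ 11000✓ 11001✓ 11010✓ 11011✓ 11100✓ 11101✓ 11110✓ 11111✓
Round 1: -0000✓ -0010✓ -0011✓ -0100✓ -1000✓ -1011✓ -1100✓ -1110✓ -1111✓ 0-000✓ 0-011✓ 0-100✓ 00-00✓ 000-0✓ 0001-✓ 0010- 01-00✓ 01-11✓ 011-0✓ 0111-✓ 1-000✓ 1-001✓ 1-010✓ 1-011✓ 1-100✓ 1-110✓ 10-00✓ 10-10✓ 100-0✓ 100-1✓ 1000-✓ 1001-✓ 101-0✓ 11-00✓ 11-01✓ 11-10✓ 11-11✓ 110-0✓ 110-1✓ 1100-✓ 1101-✓ 111-0✓ 111-1✓ 1110-✓ 1111-✓
Round 2: --000✓ --011 --100✓ -0-00✓ -00-0 -001- -1-00✓ -1-11 -11-0 -111- 0--00✓ 1--00✓ 1--10✓ 1-0-0✓ 1-0-1✓ 1-00-✓ 1-01-✓ 1-1-0✓ 10--0✓ 100--✓ 11--0✓ 11--1✓ 11-0-✓ 11-1-✓ 110--✓ 111--✓
Round 3: ---00 1---0 1-0-- 11---
PIs = {---00, --011, -00-0, -001-, -1-11, -11-0, -111-, 0010-, 1---0, 1-0--, 11---}
Coverage chart:
  m0: ---00,-00-0
  m2: -00-0,-001-
  m3: --011,-001-
  m4: ---00,0010-
  m5: 0010- ←essential
  m8: ---00 ←essential
  m11: --011,-1-11
  m12: ---00,-11-0
  m14: -11-0,-111-
  m15: -1-11,-111-
  m16: ---00,-00-0,1---0,1-0--
  m17: 1-0-- ←essential
  m18: -00-0,-001-,1---0,1-0--
  m19: --011,-001-,1-0--
  m20: ---00,1---0
  m22: 1---0 ←essential
  m24: ---00,1---0,1-0--,11---
  m25: 1-0--,11---
  m26: 1---0,1-0--,11---
  m27: --011,-1-11,1-0--,11---
  m28: ---00,-11-0,1---0,11---
  m29: 11--- ←essential
  m30: -11-0,-111-,1---0,11---
  m31: -1-11,-111-,11---
Essential: ---00, 0010-, 1---0, 1-0--, 11---
Petrick residual → --011, -00-0, -111-
Min cover (8 terms): d'e' + c'de + b'c'e' + bcd + a'b'cd' + ae' + ac' + ab

8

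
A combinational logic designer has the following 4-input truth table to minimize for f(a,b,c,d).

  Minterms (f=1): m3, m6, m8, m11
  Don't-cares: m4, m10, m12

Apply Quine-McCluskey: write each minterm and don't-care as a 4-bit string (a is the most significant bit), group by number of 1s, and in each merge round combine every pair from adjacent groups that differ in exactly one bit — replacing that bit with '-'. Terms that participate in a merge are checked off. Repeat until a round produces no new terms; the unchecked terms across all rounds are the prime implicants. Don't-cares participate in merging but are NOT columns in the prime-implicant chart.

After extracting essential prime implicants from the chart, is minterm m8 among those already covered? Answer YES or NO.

NO

[col 0] 0011*, 0100*, 0110*, 1000*, 1010*, 1011*, 1100*
[col 1] -011, -100, 01-0, 1-00, 10-0, 101-
Prime implicants: -011, -100, 01-0, 1-00, 10-0, 101-
PI chart (minterm → PIs covering it):
  3 | -011  (sole → essential)
  6 | 01-0  (sole → essential)
  8 | 1-00,10-0
  11 | -011,101-
Essential prime implicants: -011, 01-0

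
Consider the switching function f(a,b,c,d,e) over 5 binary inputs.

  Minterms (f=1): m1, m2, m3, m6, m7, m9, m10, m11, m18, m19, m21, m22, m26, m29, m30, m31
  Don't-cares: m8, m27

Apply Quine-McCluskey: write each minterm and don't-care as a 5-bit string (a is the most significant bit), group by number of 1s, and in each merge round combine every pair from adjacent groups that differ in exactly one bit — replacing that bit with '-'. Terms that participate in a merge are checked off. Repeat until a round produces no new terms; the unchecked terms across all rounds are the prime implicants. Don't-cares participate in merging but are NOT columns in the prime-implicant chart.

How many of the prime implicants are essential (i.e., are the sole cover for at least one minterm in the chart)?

4

[col 0] 00001*, 00010*, 00011*, 00110*, 00111*, 01000*, 01001*, 01010*, 01011*, 10010*, 10011*, 10101*, 10110*, 11010*, 11011*, 11101*, 11110*, 11111*
[col 1] -0010*, -0011*, -0110*, -1010*, -1011*, 0-001*, 0-010*, 0-011*, 00-10*, 00-11*, 000-1*, 0001-*, 0011-*, 010-0*, 010-1*, 0100-*, 0101-*, 1-010*, 1-011*, 1-101, 1-110*, 10-10*, 1001-*, 11-10*, 11-11*, 1101-*, 111-1, 1111-*
[col 2] --010*, --011*, -0-10, -001-*, -101-*, 0-0-1, 0-01-*, 00-1-, 010--, 1--10, 1-01-*, 11-1-
[col 3] --01-
Prime implicants: --01-, -0-10, 0-0-1, 00-1-, 010--, 1--10, 1-101, 11-1-, 111-1
PI chart (minterm → PIs covering it):
  1 | 0-0-1  (sole → essential)
  2 | --01-,-0-10,00-1-
  3 | --01-,0-0-1,00-1-
  6 | -0-10,00-1-
  7 | 00-1-  (sole → essential)
  9 | 0-0-1,010--
  10 | --01-,010--
  11 | --01-,0-0-1,010--
  18 | --01-,-0-10,1--10
  19 | --01-  (sole → essential)
  21 | 1-101  (sole → essential)
  22 | -0-10,1--10
  26 | --01-,1--10,11-1-
  29 | 1-101,111-1
  30 | 1--10,11-1-
  31 | 11-1-,111-1
Essential prime implicants: --01-, 0-0-1, 00-1-, 1-101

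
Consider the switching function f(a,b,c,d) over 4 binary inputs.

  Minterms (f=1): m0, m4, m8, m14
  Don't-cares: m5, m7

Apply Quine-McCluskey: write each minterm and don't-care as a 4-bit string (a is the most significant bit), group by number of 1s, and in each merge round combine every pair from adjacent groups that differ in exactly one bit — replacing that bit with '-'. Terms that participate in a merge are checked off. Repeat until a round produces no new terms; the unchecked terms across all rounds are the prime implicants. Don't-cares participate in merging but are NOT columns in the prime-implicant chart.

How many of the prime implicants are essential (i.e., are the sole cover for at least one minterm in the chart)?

[col 0] 0000*, 0100*, 0101*, 0111*, 1000*, 1110
[col 1] -000, 0-00, 01-1, 010-
Prime implicants: -000, 0-00, 01-1, 010-, 1110
PI chart (minterm → PIs covering it):
  0 | -000,0-00
  4 | 0-00,010-
  8 | -000  (sole → essential)
  14 | 1110  (sole → essential)
Essential prime implicants: -000, 1110

2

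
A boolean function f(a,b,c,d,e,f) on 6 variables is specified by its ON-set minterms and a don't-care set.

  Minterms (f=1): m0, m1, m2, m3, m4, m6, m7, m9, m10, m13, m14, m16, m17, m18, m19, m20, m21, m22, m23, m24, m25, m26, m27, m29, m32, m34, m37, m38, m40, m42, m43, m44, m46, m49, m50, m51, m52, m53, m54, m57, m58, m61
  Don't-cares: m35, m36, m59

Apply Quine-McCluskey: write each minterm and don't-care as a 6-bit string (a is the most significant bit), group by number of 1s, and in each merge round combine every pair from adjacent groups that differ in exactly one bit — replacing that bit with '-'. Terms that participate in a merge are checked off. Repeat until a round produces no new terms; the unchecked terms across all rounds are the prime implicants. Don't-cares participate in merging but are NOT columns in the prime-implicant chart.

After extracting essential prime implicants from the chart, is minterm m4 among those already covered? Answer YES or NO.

NO

[col 0] 000000*, 000001*, 000010*, 000011*, 000100*, 000110*, 000111*, 001001*, 001010*, 001101*, 001110*, 010000*, 010001*, 010010*, 010011*, 010100*, 010101*, 010110*, 010111*, 011000*, 011001*, 011010*, 011011*, 011101*, 100000*, 100010*, 100011*, 100100*, 100101*, 100110*, 101000*, 101010*, 101011*, 101100*, 101110*, 110001*, 110010*, 110011*, 110100*, 110101*, 110110*, 111001*, 111010*, 111011*, 111101*
[col 1] -00000*, -00010*, -00011*, -00100*, -00110*, -01010*, -01110*, -10001*, -10010*, -10011*, -10100*, -10101*, -10110*, -11001*, -11010*, -11011*, -11101*, 0-0000*, 0-0001*, 0-0010*, 0-0011*, 0-0100*, 0-0110*, 0-0111*, 0-1001*, 0-1010*, 0-1101*, 00-001*, 00-010*, 00-110*, 000-00*, 000-10*, 000-11*, 0000-0*, 0000-1*, 00000-*, 00001-*, 0001-0*, 00011-*, 001-01*, 001-10*, 01-000*, 01-001*, 01-010*, 01-011*, 01-101*, 010-00*, 010-01*, 010-10*, 010-11*, 0100-0*, 0100-1*, 01000-*, 01001-*, 0101-0*, 0101-1*, 01010-*, 01011-*, 011-01*, 0110-0*, 0110-1*, 01100-*, 01101-*, 1-0010*, 1-0011*, 1-0100*, 1-0101*, 1-0110*, 1-1010*, 1-1011*, 10-000*, 10-010*, 10-011*, 10-100*, 10-110*, 100-00*, 100-10*, 1000-0*, 10001-*, 1001-0*, 10010-*, 101-00*, 101-10*, 1010-0*, 10101-*, 1011-0*, 11-001*, 11-010*, 11-011*, 11-101*, 110-01*, 110-10*, 1100-1*, 11001-*, 1101-0*, 11010-*, 111-01*, 1110-1*, 11101-*
[col 2] --0010*, --0011*, --0100*, --0110*, --1010*, -0-010*, -0-110*, -00-00*, -00-10*, -000-0*, -0001-*, -001-0*, -01-10*, -1-001*, -1-010*, -1-011*, -1-101*, -10-01*, -10-10*, -100-1*, -1001-*, -101-0*, -1010-, -11-01*, -110-1*, -1101-*, 0--001, 0--010*, 0-0-00*, 0-0-10*, 0-0-11*, 0-00-0*, 0-00-1*, 0-000-*, 0-001-*, 0-01-0*, 0-011-*, 0-1-01, 00--10*, 000--0*, 000-1-*, 0000--*, 01--01*, 01-0-0*, 01-0-1*, 01-00-*, 01-01-*, 010--0*, 010--1*, 010-0-*, 010-1-*, 0100--*, 0101--*, 0110--*, 1--010*, 1--011*, 1-0-10*, 1-001-*, 1-01-0*, 1-010-, 1-101-*, 10--00*, 10--10*, 10-0-0*, 10-01-*, 10-1-0*, 100--0*, 101--0*, 11--01*, 11-0-1*, 11-01-*
[col 3] ---010, --0-10, --001-, --01-0, -0--10, -00--0, -1--01, -1-0-1, -1-01-, 0-0--0, 0-0-1-, 0-00--, 01-0--, 010---, 1--01-, 10---0
Prime implicants: ---010, --0-10, --001-, --01-0, -0--10, -00--0, -1--01, -1-0-1, -1-01-, -1010-, 0--001, 0-0--0, 0-0-1-, 0-00--, 0-1-01, 01-0--, 010---, 1--01-, 1-010-, 10---0
PI chart (minterm → PIs covering it):
  0 | -00--0,0-0--0,0-00--
  1 | 0--001,0-00--
  2 | ---010,--0-10,--001-,-0--10,-00--0,0-0--0,0-0-1-,0-00--
  3 | --001-,0-0-1-,0-00--
  4 | --01-0,-00--0,0-0--0
  6 | --0-10,--01-0,-0--10,-00--0,0-0--0,0-0-1-
  7 | 0-0-1-  (sole → essential)
  9 | 0--001,0-1-01
  10 | ---010,-0--10
  13 | 0-1-01  (sole → essential)
  14 | -0--10  (sole → essential)
  16 | 0-0--0,0-00--,01-0--,010---
  17 | -1--01,-1-0-1,0--001,0-00--,01-0--,010---
  18 | ---010,--0-10,--001-,-1-01-,0-0--0,0-0-1-,0-00--,01-0--,010---
  19 | --001-,-1-0-1,-1-01-,0-0-1-,0-00--,01-0--,010---
  20 | --01-0,-1010-,0-0--0,010---
  21 | -1--01,-1010-,010---
  22 | --0-10,--01-0,0-0--0,0-0-1-,010---
  23 | 0-0-1-,010---
  24 | 01-0--  (sole → essential)
  25 | -1--01,-1-0-1,0--001,0-1-01,01-0--
  26 | ---010,-1-01-,01-0--
  27 | -1-0-1,-1-01-,01-0--
  29 | -1--01,0-1-01
  32 | -00--0,10---0
  34 | ---010,--0-10,--001-,-0--10,-00--0,1--01-,10---0
  37 | 1-010-  (sole → essential)
  38 | --0-10,--01-0,-0--10,-00--0,10---0
  40 | 10---0  (sole → essential)
  42 | ---010,-0--10,1--01-,10---0
  43 | 1--01-  (sole → essential)
  44 | 10---0  (sole → essential)
  46 | -0--10,10---0
  49 | -1--01,-1-0-1
  50 | ---010,--0-10,--001-,-1-01-,1--01-
  51 | --001-,-1-0-1,-1-01-,1--01-
  52 | --01-0,-1010-,1-010-
  53 | -1--01,-1010-,1-010-
  54 | --0-10,--01-0
  57 | -1--01,-1-0-1
  58 | ---010,-1-01-,1--01-
  61 | -1--01  (sole → essential)
Essential prime implicants: -0--10, -1--01, 0-0-1-, 0-1-01, 01-0--, 1--01-, 1-010-, 10---0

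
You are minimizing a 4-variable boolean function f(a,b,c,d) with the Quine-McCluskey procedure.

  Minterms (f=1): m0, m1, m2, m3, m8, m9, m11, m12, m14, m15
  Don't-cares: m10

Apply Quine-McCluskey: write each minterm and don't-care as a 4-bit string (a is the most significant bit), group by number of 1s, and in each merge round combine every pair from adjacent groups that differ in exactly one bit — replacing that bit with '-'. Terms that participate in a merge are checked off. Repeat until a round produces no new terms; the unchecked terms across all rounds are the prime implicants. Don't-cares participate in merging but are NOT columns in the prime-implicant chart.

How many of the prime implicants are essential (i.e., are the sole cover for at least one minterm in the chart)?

3

size-2^0 implicants → 0000(✓)  0001(✓)  0010(✓)  0011(✓)  1000(✓)  1001(✓)  1010(✓)  1011(✓)  1100(✓)  1110(✓)  1111(✓)
size-2^1 implicants → -000(✓)  -001(✓)  -010(✓)  -011(✓)  00-0(✓)  00-1(✓)  000-(✓)  001-(✓)  1-00(✓)  1-10(✓)  1-11(✓)  10-0(✓)  10-1(✓)  100-(✓)  101-(✓)  11-0(✓)  111-(✓)
size-2^2 implicants → -0-0(✓)  -0-1(✓)  -00-(✓)  -01-(✓)  00--(✓)  1--0  1-1-  10--(✓)
size-2^3 implicants → -0--
Unchecked terms (primes): -0--, 1--0, 1-1-
Minterm coverage:
  m0 ⊆ -0-- [E]
  m1 ⊆ -0-- [E]
  m2 ⊆ -0-- [E]
  m3 ⊆ -0-- [E]
  m8 ⊆ -0--,1--0
  m9 ⊆ -0-- [E]
  m11 ⊆ -0--,1-1-
  m12 ⊆ 1--0 [E]
  m14 ⊆ 1--0,1-1-
  m15 ⊆ 1-1- [E]
E = {-0--, 1--0, 1-1-}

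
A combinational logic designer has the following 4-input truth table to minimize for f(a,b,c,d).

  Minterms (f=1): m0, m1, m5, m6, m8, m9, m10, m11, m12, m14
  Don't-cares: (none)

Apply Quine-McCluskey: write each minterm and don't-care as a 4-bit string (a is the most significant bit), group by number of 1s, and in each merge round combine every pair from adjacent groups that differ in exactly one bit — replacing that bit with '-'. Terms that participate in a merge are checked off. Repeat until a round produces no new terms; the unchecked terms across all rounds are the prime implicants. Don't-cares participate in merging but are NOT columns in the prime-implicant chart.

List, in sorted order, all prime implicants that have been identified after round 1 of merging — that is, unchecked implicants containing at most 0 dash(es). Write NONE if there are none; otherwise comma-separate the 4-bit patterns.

[col 0] 0000*, 0001*, 0101*, 0110*, 1000*, 1001*, 1010*, 1011*, 1100*, 1110*
[col 1] -000*, -001*, -110, 0-01, 000-*, 1-00*, 1-10*, 10-0*, 10-1*, 100-*, 101-*, 11-0*
[col 2] -00-, 1--0, 10--
Prime implicants: -00-, -110, 0-01, 1--0, 10--

NONE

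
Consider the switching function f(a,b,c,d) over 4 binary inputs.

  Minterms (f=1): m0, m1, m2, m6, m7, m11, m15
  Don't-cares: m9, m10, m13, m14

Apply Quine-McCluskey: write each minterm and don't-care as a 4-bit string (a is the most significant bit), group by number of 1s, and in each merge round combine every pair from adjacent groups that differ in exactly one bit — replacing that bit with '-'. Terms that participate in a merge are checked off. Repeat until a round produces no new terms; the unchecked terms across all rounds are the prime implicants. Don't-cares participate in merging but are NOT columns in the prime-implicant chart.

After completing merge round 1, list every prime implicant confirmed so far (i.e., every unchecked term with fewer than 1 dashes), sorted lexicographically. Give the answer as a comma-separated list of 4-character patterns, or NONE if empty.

NONE

[col 0] 0000*, 0001*, 0010*, 0110*, 0111*, 1001*, 1010*, 1011*, 1101*, 1110*, 1111*
[col 1] -001, -010*, -110*, -111*, 0-10*, 00-0, 000-, 011-*, 1-01*, 1-10*, 1-11*, 10-1*, 101-*, 11-1*, 111-*
[col 2] --10, -11-, 1--1, 1-1-
Prime implicants: --10, -001, -11-, 00-0, 000-, 1--1, 1-1-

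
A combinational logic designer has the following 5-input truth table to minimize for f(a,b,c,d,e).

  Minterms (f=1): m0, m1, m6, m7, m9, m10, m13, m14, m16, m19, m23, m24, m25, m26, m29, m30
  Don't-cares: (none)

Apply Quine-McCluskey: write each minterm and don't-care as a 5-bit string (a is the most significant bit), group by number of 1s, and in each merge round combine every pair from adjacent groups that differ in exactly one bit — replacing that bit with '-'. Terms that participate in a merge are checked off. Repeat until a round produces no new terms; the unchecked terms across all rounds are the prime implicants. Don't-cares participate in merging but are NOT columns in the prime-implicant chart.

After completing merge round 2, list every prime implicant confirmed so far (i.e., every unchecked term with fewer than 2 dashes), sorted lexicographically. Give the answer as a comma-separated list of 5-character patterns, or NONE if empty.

[col 0] 00000*, 00001*, 00110*, 00111*, 01001*, 01010*, 01101*, 01110*, 10000*, 10011*, 10111*, 11000*, 11001*, 11010*, 11101*, 11110*
[col 1] -0000, -0111, -1001*, -1010*, -1101*, -1110*, 0-001, 0-110, 0000-, 0011-, 01-01*, 01-10*, 1-000, 10-11, 11-01*, 11-10*, 110-0, 1100-
[col 2] -1-01, -1-10
Prime implicants: -0000, -0111, -1-01, -1-10, 0-001, 0-110, 0000-, 0011-, 1-000, 10-11, 110-0, 1100-

-0000, -0111, 0-001, 0-110, 0000-, 0011-, 1-000, 10-11, 110-0, 1100-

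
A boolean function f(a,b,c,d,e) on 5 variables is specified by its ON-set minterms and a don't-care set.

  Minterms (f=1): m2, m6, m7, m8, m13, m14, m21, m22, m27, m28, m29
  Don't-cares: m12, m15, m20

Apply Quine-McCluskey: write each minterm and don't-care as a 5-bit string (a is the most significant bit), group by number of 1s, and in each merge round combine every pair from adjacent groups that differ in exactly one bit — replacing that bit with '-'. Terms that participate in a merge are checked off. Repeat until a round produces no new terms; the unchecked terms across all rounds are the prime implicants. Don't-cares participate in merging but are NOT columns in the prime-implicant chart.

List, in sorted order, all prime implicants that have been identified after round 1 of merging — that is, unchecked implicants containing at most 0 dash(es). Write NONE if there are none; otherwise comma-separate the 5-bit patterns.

size-2^0 implicants → 00010(✓)  00110(✓)  00111(✓)  01000(✓)  01100(✓)  01101(✓)  01110(✓)  01111(✓)  10100(✓)  10101(✓)  10110(✓)  11011  11100(✓)  11101(✓)
size-2^1 implicants → -0110  -1100(✓)  -1101(✓)  0-110(✓)  0-111(✓)  00-10  0011-(✓)  01-00  011-0(✓)  011-1(✓)  0110-(✓)  0111-(✓)  1-100(✓)  1-101(✓)  101-0  1010-(✓)  1110-(✓)
size-2^2 implicants → -110-  0-11-  011--  1-10-
Unchecked terms (primes): -0110, -110-, 0-11-, 00-10, 01-00, 011--, 1-10-, 101-0, 11011

11011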